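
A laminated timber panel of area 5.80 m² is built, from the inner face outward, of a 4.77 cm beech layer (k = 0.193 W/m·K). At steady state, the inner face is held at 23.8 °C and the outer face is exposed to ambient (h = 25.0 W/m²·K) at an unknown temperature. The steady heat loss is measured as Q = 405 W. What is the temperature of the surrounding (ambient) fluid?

T_out = 3.75 °C

Series resistances:
  R_beech = L/(kA) = 0.0477/(0.193·5.80) = 0.04261 K/W
  R_conv,out = 1/(hA) = 1/(25.0·5.80) = 0.006897 K/W
ΣR = 0.04951 K/W
ΔT = Q·ΣR = 405 × 0.04951 = 20.05 K
Heat flows outward, so T_out = T_in − ΔT = 23.8 − 20.05 = 3.75 °C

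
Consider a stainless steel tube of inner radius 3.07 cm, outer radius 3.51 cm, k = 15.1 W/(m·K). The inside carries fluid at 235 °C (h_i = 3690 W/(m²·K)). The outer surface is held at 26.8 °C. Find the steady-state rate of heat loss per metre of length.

Treat each layer as a resistance in series:
  R'_conv,in = 1/(2πr h) = 1/(2π·0.0307·3690) = 0.001405 m·K/W
  R'_stainless steel = ln(0.0351/0.0307)/(2πk) = 0.1339/(2π·15.1) = 0.001412 m·K/W
ΣR = 0.001405 + 0.001412 = 0.002817 m·K/W
Q' = ΔT/ΣR = (235 °C − 26.8 °C)/0.002817 = 73900 W/m

Q' = 73.9 kW/m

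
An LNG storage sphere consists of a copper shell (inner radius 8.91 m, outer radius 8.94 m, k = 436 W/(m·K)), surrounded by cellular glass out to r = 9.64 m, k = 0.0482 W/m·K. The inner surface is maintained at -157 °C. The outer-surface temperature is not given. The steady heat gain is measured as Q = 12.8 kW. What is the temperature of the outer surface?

Series resistances:
  R_copper = (1/8.91 − 1/8.94)/(4πk) = 3.766×10^-4/(4π·436) = 6.874×10^-8 K/W
  R_cellular glass = (1/8.94 − 1/9.64)/(4πk) = 0.008122/(4π·0.0482) = 0.01341 K/W
ΣR = 0.01341 K/W
ΔT = Q·ΣR = 12800 × 0.01341 = 171.6 K
Heat flows inward, so T_out = T_in + ΔT = -157 + 171.6 = 14.6 °C

T_out = 14.6 °C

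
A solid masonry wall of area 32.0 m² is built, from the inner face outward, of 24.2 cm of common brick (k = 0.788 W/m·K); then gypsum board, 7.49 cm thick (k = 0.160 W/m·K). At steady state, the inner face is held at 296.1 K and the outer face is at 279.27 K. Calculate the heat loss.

Treat each layer as a resistance in series:
  R_common brick = L/(kA) = 0.242/(0.788·32.0) = 0.009597 K/W
  R_gypsum board = L/(kA) = 0.0749/(0.160·32.0) = 0.01463 K/W
ΣR = 0.009597 + 0.01463 = 0.02423 K/W
Q = ΔT/ΣR = (296.1 K − 279.27 K)/0.02423 = 695 W

Q = 695 W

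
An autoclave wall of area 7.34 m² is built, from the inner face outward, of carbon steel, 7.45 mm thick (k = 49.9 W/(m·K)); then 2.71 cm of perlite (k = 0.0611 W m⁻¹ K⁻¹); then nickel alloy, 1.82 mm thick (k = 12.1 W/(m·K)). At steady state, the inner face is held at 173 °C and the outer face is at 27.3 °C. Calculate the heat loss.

Resistance network (inner→outer):
  R_carbon steel = L/(kA) = 0.00745/(49.9·7.34) = 2.034×10^-5 K/W
  R_perlite = L/(kA) = 0.0271/(0.0611·7.34) = 0.06043 K/W
  R_nickel alloy = L/(kA) = 0.00182/(12.1·7.34) = 2.049×10^-5 K/W
ΣR = 2.034×10^-5 + 0.06043 + 2.049×10^-5 = 0.06047 K/W
Q = ΔT/ΣR = (173 °C − 27.3 °C)/0.06047 = 2410 W

Q = 2.41 kW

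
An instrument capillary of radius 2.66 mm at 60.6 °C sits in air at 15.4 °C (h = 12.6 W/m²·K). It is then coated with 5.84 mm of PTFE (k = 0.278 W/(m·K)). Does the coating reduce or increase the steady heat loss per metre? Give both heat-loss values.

Critical radius for a cylinder: r_cr = k/h = 0.0221 m = 2.21 cm.
Outer radius after coating: r₂ = 0.00266 + 0.00584 = 0.00850 m.
Since r₁ < r_cr and r₂ ≤ r_cr, the coating moves toward the maximum at r_cr — heat loss rises.
Bare: R = 1/(2πr₁h) = 4.749 m·K/W; Q = 45.2/4.749 = 9.52 W/m.
Coated: R = R_cond + R_conv = 2.151 m·K/W; Q = 45.2/2.151 = 21.0 W/m.

increases: 9.52 → 21.0 W/m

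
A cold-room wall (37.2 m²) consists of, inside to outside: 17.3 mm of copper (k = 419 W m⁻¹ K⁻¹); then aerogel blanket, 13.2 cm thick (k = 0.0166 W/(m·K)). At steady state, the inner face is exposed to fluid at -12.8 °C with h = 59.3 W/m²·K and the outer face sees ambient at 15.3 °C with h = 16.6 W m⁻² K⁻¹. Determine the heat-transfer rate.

Treat each layer as a resistance in series:
  R_conv,in = 1/(hA) = 1/(59.3·37.2) = 4.533×10^-4 K/W
  R_copper = L/(kA) = 0.0173/(419·37.2) = 1.110×10^-6 K/W
  R_aerogel blanket = L/(kA) = 0.132/(0.0166·37.2) = 0.2138 K/W
  R_conv,out = 1/(hA) = 1/(16.6·37.2) = 0.001619 K/W
ΣR = 4.533×10^-4 + 1.110×10^-6 + 0.2138 + 0.001619 = 0.2159 K/W
Q = ΔT/ΣR = (-12.8 °C − 15.3 °C)/0.2159 = -130 W
(Negative Q ⇒ heat flows inward; heat gain = 130 W.)

Q = 130 W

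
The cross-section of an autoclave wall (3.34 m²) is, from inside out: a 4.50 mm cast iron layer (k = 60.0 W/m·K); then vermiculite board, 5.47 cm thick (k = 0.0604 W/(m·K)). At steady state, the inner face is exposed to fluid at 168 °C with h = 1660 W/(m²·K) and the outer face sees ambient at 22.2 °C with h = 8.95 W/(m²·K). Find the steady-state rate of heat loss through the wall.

Q = 478 W

Treat each layer as a resistance in series:
  R_conv,in = 1/(hA) = 1/(1660·3.34) = 1.804×10^-4 K/W
  R_cast iron = L/(kA) = 0.00450/(60.0·3.34) = 2.246×10^-5 K/W
  R_vermiculite board = L/(kA) = 0.0547/(0.0604·3.34) = 0.2711 K/W
  R_conv,out = 1/(hA) = 1/(8.95·3.34) = 0.03345 K/W
ΣR = 1.804×10^-4 + 2.246×10^-5 + 0.2711 + 0.03345 = 0.3048 K/W
Q = ΔT/ΣR = (168 °C − 22.2 °C)/0.3048 = 478 W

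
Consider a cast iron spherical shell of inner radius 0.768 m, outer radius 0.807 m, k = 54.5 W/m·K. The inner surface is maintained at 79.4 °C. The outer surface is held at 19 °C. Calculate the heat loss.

Q = 4πk·ΔT/(1/r₁ − 1/r₂) = 4π × 54.5 × 60.4 / (1/0.768 − 1/0.807) = 6.57×10^5 W

Q = 6.57×10^5 W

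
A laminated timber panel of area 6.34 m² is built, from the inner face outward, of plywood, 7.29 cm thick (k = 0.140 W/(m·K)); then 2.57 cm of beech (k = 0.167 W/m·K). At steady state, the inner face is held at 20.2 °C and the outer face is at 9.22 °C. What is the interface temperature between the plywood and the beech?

Treat each layer as a resistance in series:
  R_plywood = L/(kA) = 0.0729/(0.140·6.34) = 0.08213 K/W
  R_beech = L/(kA) = 0.0257/(0.167·6.34) = 0.02427 K/W
ΣR = 0.08213 + 0.02427 = 0.1064 K/W
Q = ΔT/ΣR = (20.2 °C − 9.22 °C)/0.1064 = 103.2 W
From the inner boundary to the plywood/beech interface, ΣR_partial = 0.08213 K/W.
T_interface = T_in − Q·ΣR_partial = 20.2 °C − (103.2)(0.08213) = 11.7 °C

T = 11.7 °C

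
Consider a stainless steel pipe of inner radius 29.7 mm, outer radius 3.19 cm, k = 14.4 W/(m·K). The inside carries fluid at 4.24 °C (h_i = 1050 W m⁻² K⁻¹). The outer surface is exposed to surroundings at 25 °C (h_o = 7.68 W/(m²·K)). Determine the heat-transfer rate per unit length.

Q' = 31.7 W/m

Series thermal resistances, inner to outer:
  R'_conv,in = 1/(2πr h) = 1/(2π·0.0297·1050) = 0.005104 m·K/W
  R'_stainless steel = ln(0.0319/0.0297)/(2πk) = 0.07146/(2π·14.4) = 7.898×10^-4 m·K/W
  R'_conv,out = 1/(2πr h) = 1/(2π·0.0319·7.68) = 0.6496 m·K/W
ΣR = 0.005104 + 7.898×10^-4 + 0.6496 = 0.6555 m·K/W
Q' = ΔT/ΣR = (4.24 °C − 25 °C)/0.6555 = -31.7 W/m
(Negative Q' ⇒ heat flows inward; heat gain = 31.7 W/m.)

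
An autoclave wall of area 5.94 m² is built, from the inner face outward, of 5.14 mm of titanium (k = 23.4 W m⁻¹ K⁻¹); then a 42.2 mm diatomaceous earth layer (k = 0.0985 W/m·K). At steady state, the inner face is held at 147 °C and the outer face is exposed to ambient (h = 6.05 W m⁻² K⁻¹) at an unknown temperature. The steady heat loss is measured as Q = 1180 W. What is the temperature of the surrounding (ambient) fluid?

T_out = 29.0 °C

Sum the resistances:
  R_titanium = L/(kA) = 0.00514/(23.4·5.94) = 3.698×10^-5 K/W
  R_diatomaceous earth = L/(kA) = 0.0422/(0.0985·5.94) = 0.07213 K/W
  R_conv,out = 1/(hA) = 1/(6.05·5.94) = 0.02783 K/W
ΣR = 0.09999 K/W
ΔT = Q·ΣR = 1180 × 0.09999 = 118.0 K
Heat flows outward, so T_out = T_in − ΔT = 147 − 118.0 = 29.0 °C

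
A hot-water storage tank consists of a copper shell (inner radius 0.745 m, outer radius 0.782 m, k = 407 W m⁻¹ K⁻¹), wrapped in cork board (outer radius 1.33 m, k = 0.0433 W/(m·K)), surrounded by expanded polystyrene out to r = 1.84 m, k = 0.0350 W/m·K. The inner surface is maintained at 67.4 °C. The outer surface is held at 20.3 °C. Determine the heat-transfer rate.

Q = 32.7 W

Series thermal resistances, inner to outer:
  R_copper = (1/0.745 − 1/0.782)/(4πk) = 0.06351/(4π·407) = 1.242×10^-5 K/W
  R_cork board = (1/0.782 − 1/1.33)/(4πk) = 0.5269/(4π·0.0433) = 0.9683 K/W
  R_expanded polystyrene = (1/1.33 − 1/1.84)/(4πk) = 0.2084/(4π·0.0350) = 0.4738 K/W
ΣR = 1.242×10^-5 + 0.9683 + 0.4738 = 1.442 K/W
Q = ΔT/ΣR = (67.4 °C − 20.3 °C)/1.442 = 32.7 W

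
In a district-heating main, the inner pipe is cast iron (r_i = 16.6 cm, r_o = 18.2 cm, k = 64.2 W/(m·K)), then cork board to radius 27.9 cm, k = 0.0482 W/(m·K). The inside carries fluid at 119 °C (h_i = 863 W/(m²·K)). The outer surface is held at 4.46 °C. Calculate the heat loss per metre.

Treat each layer as a resistance in series:
  R'_conv,in = 1/(2πr h) = 1/(2π·0.166·863) = 0.001111 m·K/W
  R'_cast iron = ln(0.182/0.166)/(2πk) = 0.09202/(2π·64.2) = 2.281×10^-4 m·K/W
  R'_cork board = ln(0.279/0.182)/(2πk) = 0.4272/(2π·0.0482) = 1.411 m·K/W
ΣR = 0.001111 + 2.281×10^-4 + 1.411 = 1.412 m·K/W
Q' = ΔT/ΣR = (119 °C − 4.46 °C)/1.412 = 81.1 W/m

Q' = 81.1 W/m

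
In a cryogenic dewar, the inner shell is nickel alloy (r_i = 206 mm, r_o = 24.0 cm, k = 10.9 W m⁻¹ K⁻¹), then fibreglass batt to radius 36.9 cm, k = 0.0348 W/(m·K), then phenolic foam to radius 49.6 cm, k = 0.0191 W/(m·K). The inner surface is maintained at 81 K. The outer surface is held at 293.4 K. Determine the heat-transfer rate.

Q = 34.1 W

Treat each layer as a resistance in series:
  R_nickel alloy = (1/0.206 − 1/0.240)/(4πk) = 0.6877/(4π·10.9) = 0.005021 K/W
  R_fibreglass batt = (1/0.240 − 1/0.369)/(4πk) = 1.457/(4π·0.0348) = 3.331 K/W
  R_phenolic foam = (1/0.369 − 1/0.496)/(4πk) = 0.6939/(4π·0.0191) = 2.891 K/W
ΣR = 0.005021 + 3.331 + 2.891 = 6.227 K/W
Q = ΔT/ΣR = (81 K − 293.4 K)/6.227 = -34.1 W
(Negative Q ⇒ heat flows inward; heat gain = 34.1 W.)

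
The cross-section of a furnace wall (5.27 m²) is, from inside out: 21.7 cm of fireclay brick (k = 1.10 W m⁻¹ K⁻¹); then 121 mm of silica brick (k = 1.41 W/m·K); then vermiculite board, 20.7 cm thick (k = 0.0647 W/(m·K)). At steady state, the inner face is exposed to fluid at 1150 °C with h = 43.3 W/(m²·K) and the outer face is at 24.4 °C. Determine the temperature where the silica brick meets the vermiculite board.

T = 1052 °C

Series thermal resistances, inner to outer:
  R_conv,in = 1/(hA) = 1/(43.3·5.27) = 0.004382 K/W
  R_fireclay brick = L/(kA) = 0.217/(1.10·5.27) = 0.03743 K/W
  R_silica brick = L/(kA) = 0.121/(1.41·5.27) = 0.01628 K/W
  R_vermiculite board = L/(kA) = 0.207/(0.0647·5.27) = 0.6071 K/W
ΣR = 0.004382 + 0.03743 + 0.01628 + 0.6071 = 0.6652 K/W
Q = ΔT/ΣR = (1150 °C − 24.4 °C)/0.6652 = 1692 W
From the inner boundary to the silica brick/vermiculite board interface, ΣR_partial = 0.05809 K/W.
T_interface = T_in − Q·ΣR_partial = 1150 °C − (1692)(0.05809) = 1052 °C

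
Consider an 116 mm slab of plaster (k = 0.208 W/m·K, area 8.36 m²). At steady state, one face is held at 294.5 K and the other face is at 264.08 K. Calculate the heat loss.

Q = kA·ΔT/L = 0.208 × 8.36 × |294.5 K − 264.08 K| / 0.116 = 456 W

Q = 456 W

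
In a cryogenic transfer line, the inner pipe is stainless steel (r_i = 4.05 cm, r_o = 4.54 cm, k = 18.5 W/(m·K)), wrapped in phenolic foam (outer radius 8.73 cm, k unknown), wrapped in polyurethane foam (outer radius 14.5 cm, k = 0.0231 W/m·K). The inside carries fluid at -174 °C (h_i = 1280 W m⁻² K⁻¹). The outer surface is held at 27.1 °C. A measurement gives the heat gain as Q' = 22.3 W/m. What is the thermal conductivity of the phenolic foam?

k = 0.0189 W/m·K

ΣR = ΔT/Q' = |-174 − 27.1|/22.3 = 9.018 m·K/W
Known resistances:
  R'_conv,in = 1/(2πr h) = 1/(2π·0.0405·1280) = 0.003070 m·K/W
  R'_stainless steel = ln(0.0454/0.0405)/(2πk) = 0.1142/(2π·18.5) = 9.825×10^-4 m·K/W
  R'_polyurethane foam = ln(0.145/0.0873)/(2πk) = 0.5074/(2π·0.0231) = 3.496 m·K/W
R_phenolic foam = ΣR − ΣR_known = 9.018 − 3.500 = 5.518 m·K/W
ln(r₂/r₁)/(2πk) = 5.518 ⇒ k = 0.6538/(2π·5.518) = 0.0189 W/m·K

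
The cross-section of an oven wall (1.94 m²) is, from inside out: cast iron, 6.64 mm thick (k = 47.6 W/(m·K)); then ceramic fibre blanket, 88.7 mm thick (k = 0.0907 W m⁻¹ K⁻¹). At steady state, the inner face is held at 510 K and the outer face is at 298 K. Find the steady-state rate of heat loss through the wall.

Series thermal resistances, inner to outer:
  R_cast iron = L/(kA) = 0.00664/(47.6·1.94) = 7.191×10^-5 K/W
  R_ceramic fibre blanket = L/(kA) = 0.0887/(0.0907·1.94) = 0.5041 K/W
ΣR = 7.191×10^-5 + 0.5041 = 0.5042 K/W
Q = ΔT/ΣR = (510 K − 298 K)/0.5042 = 420 W

Q = 420 W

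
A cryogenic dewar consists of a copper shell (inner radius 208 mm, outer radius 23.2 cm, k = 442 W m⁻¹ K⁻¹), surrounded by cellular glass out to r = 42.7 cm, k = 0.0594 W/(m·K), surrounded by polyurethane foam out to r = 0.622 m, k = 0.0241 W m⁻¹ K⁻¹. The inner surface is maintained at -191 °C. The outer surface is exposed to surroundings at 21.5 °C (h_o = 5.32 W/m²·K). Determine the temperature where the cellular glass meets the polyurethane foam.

Treat each layer as a resistance in series:
  R_copper = (1/0.208 − 1/0.232)/(4πk) = 0.4973/(4π·442) = 8.954×10^-5 K/W
  R_cellular glass = (1/0.232 − 1/0.427)/(4πk) = 1.968/(4π·0.0594) = 2.637 K/W
  R_polyurethane foam = (1/0.427 − 1/0.622)/(4πk) = 0.7342/(4π·0.0241) = 2.424 K/W
  R_conv,out = 1/(4πr²h) = 1/(4π·0.622²·5.32) = 0.03866 K/W
ΣR = 8.954×10^-5 + 2.637 + 2.424 + 0.03866 = 5.100 K/W
Q = ΔT/ΣR = (-191 °C − 21.5 °C)/5.100 = -41.67 W
From the inner boundary to the cellular glass/polyurethane foam interface, ΣR_partial = 2.637 K/W.
T_interface = T_in − Q·ΣR_partial = -191 °C − (-41.67)(2.637) = -81.1 °C

T = -81.1 °C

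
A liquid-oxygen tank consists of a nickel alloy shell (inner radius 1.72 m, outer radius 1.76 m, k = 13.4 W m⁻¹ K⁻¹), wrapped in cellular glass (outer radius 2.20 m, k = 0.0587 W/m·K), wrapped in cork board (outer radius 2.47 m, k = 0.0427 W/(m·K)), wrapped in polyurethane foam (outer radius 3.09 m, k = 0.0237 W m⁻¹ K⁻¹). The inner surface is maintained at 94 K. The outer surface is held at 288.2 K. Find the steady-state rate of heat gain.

Q = 374 W

Treat each layer as a resistance in series:
  R_nickel alloy = (1/1.72 − 1/1.76)/(4πk) = 0.01321/(4π·13.4) = 7.847×10^-5 K/W
  R_cellular glass = (1/1.76 − 1/2.20)/(4πk) = 0.1136/(4π·0.0587) = 0.1541 K/W
  R_cork board = (1/2.20 − 1/2.47)/(4πk) = 0.04969/(4π·0.0427) = 0.09260 K/W
  R_polyurethane foam = (1/2.47 − 1/3.09)/(4πk) = 0.08123/(4π·0.0237) = 0.2728 K/W
ΣR = 7.847×10^-5 + 0.1541 + 0.09260 + 0.2728 = 0.5196 K/W
Q = ΔT/ΣR = (94 K − 288.2 K)/0.5196 = -374 W
(Negative Q ⇒ heat flows inward; heat gain = 374 W.)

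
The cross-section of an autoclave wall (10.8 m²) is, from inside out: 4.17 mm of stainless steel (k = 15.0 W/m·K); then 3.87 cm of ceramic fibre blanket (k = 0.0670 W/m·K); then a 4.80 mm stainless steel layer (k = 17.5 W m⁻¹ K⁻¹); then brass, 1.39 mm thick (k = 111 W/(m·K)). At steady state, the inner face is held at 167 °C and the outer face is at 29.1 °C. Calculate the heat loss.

Series thermal resistances, inner to outer:
  R_stainless steel = L/(kA) = 0.00417/(15.0·10.8) = 2.574×10^-5 K/W
  R_ceramic fibre blanket = L/(kA) = 0.0387/(0.0670·10.8) = 0.05348 K/W
  R_stainless steel = L/(kA) = 0.00480/(17.5·10.8) = 2.540×10^-5 K/W
  R_brass = L/(kA) = 0.00139/(111·10.8) = 1.159×10^-6 K/W
ΣR = 2.574×10^-5 + 0.05348 + 2.540×10^-5 + 1.159×10^-6 = 0.05353 K/W
Q = ΔT/ΣR = (167 °C − 29.1 °C)/0.05353 = 2580 W

Q = 2.58 kW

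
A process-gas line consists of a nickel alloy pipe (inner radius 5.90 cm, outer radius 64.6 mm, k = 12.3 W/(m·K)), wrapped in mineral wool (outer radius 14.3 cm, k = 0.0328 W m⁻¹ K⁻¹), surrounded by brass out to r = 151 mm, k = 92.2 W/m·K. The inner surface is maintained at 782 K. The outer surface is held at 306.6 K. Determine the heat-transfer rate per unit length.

Treat each layer as a resistance in series:
  R'_nickel alloy = ln(0.0646/0.0590)/(2πk) = 0.09068/(2π·12.3) = 0.001173 m·K/W
  R'_mineral wool = ln(0.143/0.0646)/(2πk) = 0.7946/(2π·0.0328) = 3.856 m·K/W
  R'_brass = ln(0.151/0.143)/(2πk) = 0.05444/(2π·92.2) = 9.397×10^-5 m·K/W
ΣR = 0.001173 + 3.856 + 9.397×10^-5 = 3.857 m·K/W
Q' = ΔT/ΣR = (782 K − 306.6 K)/3.857 = 123 W/m

Q' = 123 W/m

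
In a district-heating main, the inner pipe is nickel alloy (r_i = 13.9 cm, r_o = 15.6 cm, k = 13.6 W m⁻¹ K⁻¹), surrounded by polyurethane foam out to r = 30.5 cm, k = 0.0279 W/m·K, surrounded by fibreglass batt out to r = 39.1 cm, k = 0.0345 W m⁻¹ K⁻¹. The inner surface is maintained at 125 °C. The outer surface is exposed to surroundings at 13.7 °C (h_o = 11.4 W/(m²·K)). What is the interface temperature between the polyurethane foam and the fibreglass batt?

T = 40.0 °C

Series thermal resistances, inner to outer:
  R'_nickel alloy = ln(0.156/0.139)/(2πk) = 0.1154/(2π·13.6) = 0.001350 m·K/W
  R'_polyurethane foam = ln(0.305/0.156)/(2πk) = 0.6705/(2π·0.0279) = 3.825 m·K/W
  R'_fibreglass batt = ln(0.391/0.305)/(2πk) = 0.2484/(2π·0.0345) = 1.146 m·K/W
  R'_conv,out = 1/(2πr h) = 1/(2π·0.391·11.4) = 0.03571 m·K/W
ΣR = 0.001350 + 3.825 + 1.146 + 0.03571 = 5.008 m·K/W
Q' = ΔT/ΣR = (125 °C − 13.7 °C)/5.008 = 22.22 W/m
From the inner boundary to the polyurethane foam/fibreglass batt interface, ΣR_partial = 3.826 m·K/W.
T_interface = T_in − Q'·ΣR_partial = 125 °C − (22.22)(3.826) = 40.0 °C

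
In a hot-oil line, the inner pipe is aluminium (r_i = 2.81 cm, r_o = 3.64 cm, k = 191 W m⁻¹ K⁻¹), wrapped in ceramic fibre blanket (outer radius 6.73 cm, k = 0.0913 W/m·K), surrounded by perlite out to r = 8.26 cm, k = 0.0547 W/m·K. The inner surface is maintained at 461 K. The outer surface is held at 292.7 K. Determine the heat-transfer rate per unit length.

Series thermal resistances, inner to outer:
  R'_aluminium = ln(0.0364/0.0281)/(2πk) = 0.2588/(2π·191) = 2.157×10^-4 m·K/W
  R'_ceramic fibre blanket = ln(0.0673/0.0364)/(2πk) = 0.6146/(2π·0.0913) = 1.071 m·K/W
  R'_perlite = ln(0.0826/0.0673)/(2πk) = 0.2048/(2π·0.0547) = 0.5960 m·K/W
ΣR = 2.157×10^-4 + 1.071 + 0.5960 = 1.667 m·K/W
Q' = ΔT/ΣR = (461 K − 292.7 K)/1.667 = 101 W/m

Q' = 101 W/m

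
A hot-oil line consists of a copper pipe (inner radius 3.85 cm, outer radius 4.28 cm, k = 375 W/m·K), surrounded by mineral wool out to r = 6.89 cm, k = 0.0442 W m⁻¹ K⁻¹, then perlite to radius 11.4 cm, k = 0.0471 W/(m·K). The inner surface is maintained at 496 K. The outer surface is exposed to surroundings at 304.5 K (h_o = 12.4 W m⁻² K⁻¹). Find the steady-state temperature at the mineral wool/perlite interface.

T = 403 K

Series thermal resistances, inner to outer:
  R'_copper = ln(0.0428/0.0385)/(2πk) = 0.1059/(2π·375) = 4.494×10^-5 m·K/W
  R'_mineral wool = ln(0.0689/0.0428)/(2πk) = 0.4761/(2π·0.0442) = 1.714 m·K/W
  R'_perlite = ln(0.114/0.0689)/(2πk) = 0.5035/(2π·0.0471) = 1.702 m·K/W
  R'_conv,out = 1/(2πr h) = 1/(2π·0.114·12.4) = 0.1126 m·K/W
ΣR = 4.494×10^-5 + 1.714 + 1.702 + 0.1126 = 3.529 m·K/W
Q' = ΔT/ΣR = (496 K − 304.5 K)/3.529 = 54.26 W/m
From the inner boundary to the mineral wool/perlite interface, ΣR_partial = 1.714 m·K/W.
T_interface = T_in − Q'·ΣR_partial = 496 K − (54.26)(1.714) = 403 K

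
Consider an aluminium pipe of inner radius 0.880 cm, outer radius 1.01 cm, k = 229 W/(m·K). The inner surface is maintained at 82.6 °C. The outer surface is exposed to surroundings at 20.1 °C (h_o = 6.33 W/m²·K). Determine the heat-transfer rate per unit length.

Q' = 25.1 W/m

Series thermal resistances, inner to outer:
  R'_aluminium = ln(0.0101/0.00880)/(2πk) = 0.1378/(2π·229) = 9.576×10^-5 m·K/W
  R'_conv,out = 1/(2πr h) = 1/(2π·0.0101·6.33) = 2.489 m·K/W
ΣR = 9.576×10^-5 + 2.489 = 2.489 m·K/W
Q' = ΔT/ΣR = (82.6 °C − 20.1 °C)/2.489 = 25.1 W/m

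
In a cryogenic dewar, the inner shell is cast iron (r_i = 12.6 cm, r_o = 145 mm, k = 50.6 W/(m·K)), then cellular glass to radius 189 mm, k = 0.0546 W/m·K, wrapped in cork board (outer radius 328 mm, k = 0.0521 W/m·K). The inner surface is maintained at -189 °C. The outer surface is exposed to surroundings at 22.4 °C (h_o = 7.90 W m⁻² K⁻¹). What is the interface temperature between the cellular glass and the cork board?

T = -105 °C

Resistance network (inner→outer):
  R_cast iron = (1/0.126 − 1/0.145)/(4πk) = 1.040/(4π·50.6) = 0.001636 K/W
  R_cellular glass = (1/0.145 − 1/0.189)/(4πk) = 1.606/(4π·0.0546) = 2.340 K/W
  R_cork board = (1/0.189 − 1/0.328)/(4πk) = 2.242/(4π·0.0521) = 3.425 K/W
  R_conv,out = 1/(4πr²h) = 1/(4π·0.328²·7.90) = 0.09363 K/W
ΣR = 0.001636 + 2.340 + 3.425 + 0.09363 = 5.860 K/W
Q = ΔT/ΣR = (-189 °C − 22.4 °C)/5.860 = -36.08 W
From the inner boundary to the cellular glass/cork board interface, ΣR_partial = 2.342 K/W.
T_interface = T_in − Q·ΣR_partial = -189 °C − (-36.08)(2.342) = -105 °C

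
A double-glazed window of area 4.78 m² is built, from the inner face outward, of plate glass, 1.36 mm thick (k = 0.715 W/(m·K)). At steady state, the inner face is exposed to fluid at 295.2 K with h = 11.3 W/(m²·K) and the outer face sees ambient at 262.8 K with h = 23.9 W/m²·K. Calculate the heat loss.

Q = 1170 W

Series thermal resistances, inner to outer:
  R_conv,in = 1/(hA) = 1/(11.3·4.78) = 0.01851 K/W
  R_plate glass = L/(kA) = 0.00136/(0.715·4.78) = 3.979×10^-4 K/W
  R_conv,out = 1/(hA) = 1/(23.9·4.78) = 0.008753 K/W
ΣR = 0.01851 + 3.979×10^-4 + 0.008753 = 0.02766 K/W
Q = ΔT/ΣR = (295.2 K − 262.8 K)/0.02766 = 1170 W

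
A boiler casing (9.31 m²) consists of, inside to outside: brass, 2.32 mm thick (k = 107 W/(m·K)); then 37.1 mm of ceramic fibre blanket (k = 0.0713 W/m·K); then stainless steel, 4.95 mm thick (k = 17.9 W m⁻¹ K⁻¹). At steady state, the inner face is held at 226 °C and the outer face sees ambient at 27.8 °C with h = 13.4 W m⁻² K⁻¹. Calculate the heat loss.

Treat each layer as a resistance in series:
  R_brass = L/(kA) = 0.00232/(107·9.31) = 2.329×10^-6 K/W
  R_ceramic fibre blanket = L/(kA) = 0.0371/(0.0713·9.31) = 0.05589 K/W
  R_stainless steel = L/(kA) = 0.00495/(17.9·9.31) = 2.970×10^-5 K/W
  R_conv,out = 1/(hA) = 1/(13.4·9.31) = 0.008016 K/W
ΣR = 2.329×10^-6 + 0.05589 + 2.970×10^-5 + 0.008016 = 0.06394 K/W
Q = ΔT/ΣR = (226 °C − 27.8 °C)/0.06394 = 3100 W

Q = 3100 W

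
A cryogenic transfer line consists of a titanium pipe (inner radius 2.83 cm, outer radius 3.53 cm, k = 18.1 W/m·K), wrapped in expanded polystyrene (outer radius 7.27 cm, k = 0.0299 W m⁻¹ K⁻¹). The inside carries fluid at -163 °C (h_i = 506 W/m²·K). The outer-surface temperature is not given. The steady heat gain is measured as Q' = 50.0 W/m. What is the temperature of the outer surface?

Series resistances:
  R'_conv,in = 1/(2πr h) = 1/(2π·0.0283·506) = 0.01111 m·K/W
  R'_titanium = ln(0.0353/0.0283)/(2πk) = 0.2210/(2π·18.1) = 0.001943 m·K/W
  R'_expanded polystyrene = ln(0.0727/0.0353)/(2πk) = 0.7225/(2π·0.0299) = 3.846 m·K/W
ΣR = 3.859 m·K/W
ΔT = Q'·ΣR = 50.0 × 3.859 = 192.9 K
Heat flows inward, so T_out = T_in + ΔT = -163 + 192.9 = 29.9 °C

T_out = 29.9 °C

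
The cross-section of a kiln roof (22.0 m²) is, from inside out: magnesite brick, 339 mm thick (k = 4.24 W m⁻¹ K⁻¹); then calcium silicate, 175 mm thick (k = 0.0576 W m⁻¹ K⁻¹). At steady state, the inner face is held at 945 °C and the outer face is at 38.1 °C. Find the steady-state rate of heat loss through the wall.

Q = 6.40 kW

Resistance network (inner→outer):
  R_magnesite brick = L/(kA) = 0.339/(4.24·22.0) = 0.003634 K/W
  R_calcium silicate = L/(kA) = 0.175/(0.0576·22.0) = 0.1381 K/W
ΣR = 0.003634 + 0.1381 = 0.1417 K/W
Q = ΔT/ΣR = (945 °C − 38.1 °C)/0.1417 = 6400 W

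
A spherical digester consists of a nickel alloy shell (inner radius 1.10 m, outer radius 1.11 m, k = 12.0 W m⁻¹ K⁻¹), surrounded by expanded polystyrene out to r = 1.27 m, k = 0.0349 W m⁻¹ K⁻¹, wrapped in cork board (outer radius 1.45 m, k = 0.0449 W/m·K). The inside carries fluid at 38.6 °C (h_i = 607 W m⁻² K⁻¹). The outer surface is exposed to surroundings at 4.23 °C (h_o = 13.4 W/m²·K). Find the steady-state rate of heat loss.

Series thermal resistances, inner to outer:
  R_conv,in = 1/(4πr²h) = 1/(4π·1.10²·607) = 1.083×10^-4 K/W
  R_nickel alloy = (1/1.10 − 1/1.11)/(4πk) = 0.008190/(4π·12.0) = 5.431×10^-5 K/W
  R_expanded polystyrene = (1/1.11 − 1/1.27)/(4πk) = 0.1135/(4π·0.0349) = 0.2588 K/W
  R_cork board = (1/1.27 − 1/1.45)/(4πk) = 0.09775/(4π·0.0449) = 0.1732 K/W
  R_conv,out = 1/(4πr²h) = 1/(4π·1.45²·13.4) = 0.002825 K/W
ΣR = 1.083×10^-4 + 5.431×10^-5 + 0.2588 + 0.1732 + 0.002825 = 0.4350 K/W
Q = ΔT/ΣR = (38.6 °C − 4.23 °C)/0.4350 = 79.0 W

Q = 79.0 W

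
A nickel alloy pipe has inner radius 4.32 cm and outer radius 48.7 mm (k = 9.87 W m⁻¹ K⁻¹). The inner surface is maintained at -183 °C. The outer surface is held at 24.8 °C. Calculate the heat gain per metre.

Q' = 1.08×10^5 W/m

Q' = 2πk·ΔT/ln(r₂/r₁) = 2π × 9.87 × 207.8 / ln(0.0487/0.0432) = 1.08×10^5 W/m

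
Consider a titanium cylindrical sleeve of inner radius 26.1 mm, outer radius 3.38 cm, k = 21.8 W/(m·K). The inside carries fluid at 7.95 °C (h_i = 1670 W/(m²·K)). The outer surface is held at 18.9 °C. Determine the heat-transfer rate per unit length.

Q' = 1980 W/m

Series thermal resistances, inner to outer:
  R'_conv,in = 1/(2πr h) = 1/(2π·0.0261·1670) = 0.003651 m·K/W
  R'_titanium = ln(0.0338/0.0261)/(2πk) = 0.2585/(2π·21.8) = 0.001887 m·K/W
ΣR = 0.003651 + 0.001887 = 0.005538 m·K/W
Q' = ΔT/ΣR = (7.95 °C − 18.9 °C)/0.005538 = -1980 W/m
(Negative Q' ⇒ heat flows inward; heat gain = 1980 W/m.)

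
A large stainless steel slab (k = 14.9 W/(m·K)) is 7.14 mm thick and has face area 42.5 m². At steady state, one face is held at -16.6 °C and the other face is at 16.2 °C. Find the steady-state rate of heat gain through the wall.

Q = kA·ΔT/L = 14.9 × 42.5 × |-16.6 °C − 16.2 °C| / 0.00714 = 2.91×10^6 W

Q = 2.91×10^6 W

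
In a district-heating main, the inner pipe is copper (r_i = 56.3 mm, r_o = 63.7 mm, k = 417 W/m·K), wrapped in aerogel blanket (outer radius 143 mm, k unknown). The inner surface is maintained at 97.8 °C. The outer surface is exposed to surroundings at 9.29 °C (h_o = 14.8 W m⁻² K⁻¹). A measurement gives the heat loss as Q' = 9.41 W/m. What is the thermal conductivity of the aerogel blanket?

ΣR = ΔT/Q' = |97.8 − 9.29|/9.41 = 9.406 m·K/W
Known resistances:
  R'_copper = ln(0.0637/0.0563)/(2πk) = 0.1235/(2π·417) = 4.713×10^-5 m·K/W
  R'_conv,out = 1/(2πr h) = 1/(2π·0.143·14.8) = 0.07520 m·K/W
R_aerogel blanket = ΣR − ΣR_known = 9.406 − 0.07525 = 9.331 m·K/W
ln(r₂/r₁)/(2πk) = 9.331 ⇒ k = 0.8087/(2π·9.331) = 0.0138 W/m·K

k = 0.0138 W/m·K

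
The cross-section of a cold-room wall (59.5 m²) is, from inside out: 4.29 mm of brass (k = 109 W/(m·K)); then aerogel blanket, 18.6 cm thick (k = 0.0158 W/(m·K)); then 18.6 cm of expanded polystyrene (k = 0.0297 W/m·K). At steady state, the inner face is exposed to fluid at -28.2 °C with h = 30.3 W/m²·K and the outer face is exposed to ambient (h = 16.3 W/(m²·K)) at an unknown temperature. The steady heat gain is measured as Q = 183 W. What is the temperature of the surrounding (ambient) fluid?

Sum the resistances:
  R_conv,in = 1/(hA) = 1/(30.3·59.5) = 5.547×10^-4 K/W
  R_brass = L/(kA) = 0.00429/(109·59.5) = 6.615×10^-7 K/W
  R_aerogel blanket = L/(kA) = 0.186/(0.0158·59.5) = 0.1979 K/W
  R_expanded polystyrene = L/(kA) = 0.186/(0.0297·59.5) = 0.1053 K/W
  R_conv,out = 1/(hA) = 1/(16.3·59.5) = 0.001031 K/W
ΣR = 0.3047 K/W
ΔT = Q·ΣR = 183 × 0.3047 = 55.76 K
Heat flows inward, so T_out = T_in + ΔT = -28.2 + 55.76 = 27.6 °C

T_out = 27.6 °C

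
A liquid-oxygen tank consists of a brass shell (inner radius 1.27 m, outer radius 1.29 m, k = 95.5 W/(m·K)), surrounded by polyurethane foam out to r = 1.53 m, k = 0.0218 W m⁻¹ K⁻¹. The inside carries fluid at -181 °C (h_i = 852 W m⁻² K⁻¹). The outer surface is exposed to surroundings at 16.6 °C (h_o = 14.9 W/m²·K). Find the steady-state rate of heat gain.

Series thermal resistances, inner to outer:
  R_conv,in = 1/(4πr²h) = 1/(4π·1.27²·852) = 5.791×10^-5 K/W
  R_brass = (1/1.27 − 1/1.29)/(4πk) = 0.01221/(4π·95.5) = 1.017×10^-5 K/W
  R_polyurethane foam = (1/1.29 − 1/1.53)/(4πk) = 0.1216/(4π·0.0218) = 0.4439 K/W
  R_conv,out = 1/(4πr²h) = 1/(4π·1.53²·14.9) = 0.002282 K/W
ΣR = 5.791×10^-5 + 1.017×10^-5 + 0.4439 + 0.002282 = 0.4463 K/W
Q = ΔT/ΣR = (-181 °C − 16.6 °C)/0.4463 = -443 W
(Negative Q ⇒ heat flows inward; heat gain = 443 W.)

Q = 443 W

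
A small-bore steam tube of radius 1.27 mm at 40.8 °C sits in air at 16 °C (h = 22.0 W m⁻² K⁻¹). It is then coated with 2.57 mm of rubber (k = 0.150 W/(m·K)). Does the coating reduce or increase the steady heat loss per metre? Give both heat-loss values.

Critical radius for a cylinder: r_cr = k/h = 0.00682 m = 0.682 cm.
Outer radius after coating: r₂ = 0.00127 + 0.00257 = 0.00384 m.
Since r₁ < r_cr and r₂ ≤ r_cr, the coating moves toward the maximum at r_cr — heat loss rises.
Bare: R = 1/(2πr₁h) = 5.696 m·K/W; Q = 24.8/5.696 = 4.35 W/m.
Coated: R = R_cond + R_conv = 3.058 m·K/W; Q = 24.8/3.058 = 8.11 W/m.

increases: 4.35 → 8.11 W/m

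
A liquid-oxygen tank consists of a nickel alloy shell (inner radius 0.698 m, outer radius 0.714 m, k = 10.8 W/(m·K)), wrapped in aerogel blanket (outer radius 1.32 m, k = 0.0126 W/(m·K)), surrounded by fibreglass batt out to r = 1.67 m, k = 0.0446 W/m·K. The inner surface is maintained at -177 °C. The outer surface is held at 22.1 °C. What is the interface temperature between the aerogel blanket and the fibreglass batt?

Resistance network (inner→outer):
  R_nickel alloy = (1/0.698 − 1/0.714)/(4πk) = 0.03210/(4π·10.8) = 2.366×10^-4 K/W
  R_aerogel blanket = (1/0.714 − 1/1.32)/(4πk) = 0.6430/(4π·0.0126) = 4.061 K/W
  R_fibreglass batt = (1/1.32 − 1/1.67)/(4πk) = 0.1588/(4π·0.0446) = 0.2833 K/W
ΣR = 2.366×10^-4 + 4.061 + 0.2833 = 4.345 K/W
Q = ΔT/ΣR = (-177 °C − 22.1 °C)/4.345 = -45.82 W
From the inner boundary to the aerogel blanket/fibreglass batt interface, ΣR_partial = 4.061 K/W.
T_interface = T_in − Q·ΣR_partial = -177 °C − (-45.82)(4.061) = 9.1 °C

T = 9.1 °C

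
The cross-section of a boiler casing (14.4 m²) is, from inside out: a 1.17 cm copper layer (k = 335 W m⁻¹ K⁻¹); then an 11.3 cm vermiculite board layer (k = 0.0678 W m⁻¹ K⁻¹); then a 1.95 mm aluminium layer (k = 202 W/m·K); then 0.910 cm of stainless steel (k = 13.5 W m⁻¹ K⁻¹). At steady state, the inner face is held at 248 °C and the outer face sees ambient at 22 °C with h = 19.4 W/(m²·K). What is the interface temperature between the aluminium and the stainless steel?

T = 28.9 °C

Treat each layer as a resistance in series:
  R_copper = L/(kA) = 0.0117/(335·14.4) = 2.425×10^-6 K/W
  R_vermiculite board = L/(kA) = 0.113/(0.0678·14.4) = 0.1157 K/W
  R_aluminium = L/(kA) = 0.00195/(202·14.4) = 6.704×10^-7 K/W
  R_stainless steel = L/(kA) = 0.00910/(13.5·14.4) = 4.681×10^-5 K/W
  R_conv,out = 1/(hA) = 1/(19.4·14.4) = 0.003580 K/W
ΣR = 2.425×10^-6 + 0.1157 + 6.704×10^-7 + 4.681×10^-5 + 0.003580 = 0.1193 K/W
Q = ΔT/ΣR = (248 °C − 22 °C)/0.1193 = 1894 W
From the inner boundary to the aluminium/stainless steel interface, ΣR_partial = 0.1157 K/W.
T_interface = T_in − Q·ΣR_partial = 248 °C − (1894)(0.1157) = 28.9 °C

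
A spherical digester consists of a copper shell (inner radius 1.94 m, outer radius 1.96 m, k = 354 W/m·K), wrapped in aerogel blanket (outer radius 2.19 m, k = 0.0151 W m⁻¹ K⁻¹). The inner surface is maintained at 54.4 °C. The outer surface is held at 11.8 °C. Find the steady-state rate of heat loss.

Q = 151 W

Resistance network (inner→outer):
  R_copper = (1/1.94 − 1/1.96)/(4πk) = 0.005260/(4π·354) = 1.182×10^-6 K/W
  R_aerogel blanket = (1/1.96 − 1/2.19)/(4πk) = 0.05358/(4π·0.0151) = 0.2824 K/W
ΣR = 1.182×10^-6 + 0.2824 = 0.2824 K/W
Q = ΔT/ΣR = (54.4 °C − 11.8 °C)/0.2824 = 151 W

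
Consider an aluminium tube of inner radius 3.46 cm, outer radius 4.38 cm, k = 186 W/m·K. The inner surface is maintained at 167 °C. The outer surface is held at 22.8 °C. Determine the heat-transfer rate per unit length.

Q' = 2πk·ΔT/ln(r₂/r₁) = 2π × 186 × 144.2 / ln(0.0438/0.0346) = 7.15×10^5 W/m

Q' = 7.15×10^5 W/m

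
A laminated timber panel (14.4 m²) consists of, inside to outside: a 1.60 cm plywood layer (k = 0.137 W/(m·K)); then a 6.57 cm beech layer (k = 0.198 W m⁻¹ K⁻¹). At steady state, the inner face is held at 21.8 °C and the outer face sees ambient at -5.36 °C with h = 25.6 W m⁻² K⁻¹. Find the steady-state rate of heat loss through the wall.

Series thermal resistances, inner to outer:
  R_plywood = L/(kA) = 0.0160/(0.137·14.4) = 0.008110 K/W
  R_beech = L/(kA) = 0.0657/(0.198·14.4) = 0.02304 K/W
  R_conv,out = 1/(hA) = 1/(25.6·14.4) = 0.002713 K/W
ΣR = 0.008110 + 0.02304 + 0.002713 = 0.03386 K/W
Q = ΔT/ΣR = (21.8 °C − -5.36 °C)/0.03386 = 802 W

Q = 802 W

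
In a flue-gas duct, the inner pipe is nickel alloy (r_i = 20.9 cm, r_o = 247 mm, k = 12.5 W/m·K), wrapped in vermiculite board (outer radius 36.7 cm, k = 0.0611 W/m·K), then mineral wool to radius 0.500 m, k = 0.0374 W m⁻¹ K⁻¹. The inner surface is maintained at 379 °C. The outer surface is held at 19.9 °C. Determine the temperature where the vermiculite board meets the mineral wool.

Resistance network (inner→outer):
  R'_nickel alloy = ln(0.247/0.209)/(2πk) = 0.1671/(2π·12.5) = 0.002127 m·K/W
  R'_vermiculite board = ln(0.367/0.247)/(2πk) = 0.3960/(2π·0.0611) = 1.031 m·K/W
  R'_mineral wool = ln(0.500/0.367)/(2πk) = 0.3092/(2π·0.0374) = 1.316 m·K/W
ΣR = 0.002127 + 1.031 + 1.316 = 2.349 m·K/W
Q' = ΔT/ΣR = (379 °C − 19.9 °C)/2.349 = 152.9 W/m
From the inner boundary to the vermiculite board/mineral wool interface, ΣR_partial = 1.033 m·K/W.
T_interface = T_in − Q'·ΣR_partial = 379 °C − (152.9)(1.033) = 221 °C

T = 221 °C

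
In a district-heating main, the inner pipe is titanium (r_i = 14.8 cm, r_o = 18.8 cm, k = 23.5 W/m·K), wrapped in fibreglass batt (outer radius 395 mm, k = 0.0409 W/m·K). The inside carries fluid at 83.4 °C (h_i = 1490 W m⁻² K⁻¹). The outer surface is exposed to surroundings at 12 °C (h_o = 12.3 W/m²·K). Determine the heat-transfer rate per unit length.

Q' = 24.4 W/m

Treat each layer as a resistance in series:
  R'_conv,in = 1/(2πr h) = 1/(2π·0.148·1490) = 7.217×10^-4 m·K/W
  R'_titanium = ln(0.188/0.148)/(2πk) = 0.2392/(2π·23.5) = 0.001620 m·K/W
  R'_fibreglass batt = ln(0.395/0.188)/(2πk) = 0.7424/(2π·0.0409) = 2.889 m·K/W
  R'_conv,out = 1/(2πr h) = 1/(2π·0.395·12.3) = 0.03276 m·K/W
ΣR = 7.217×10^-4 + 0.001620 + 2.889 + 0.03276 = 2.924 m·K/W
Q' = ΔT/ΣR = (83.4 °C − 12 °C)/2.924 = 24.4 W/m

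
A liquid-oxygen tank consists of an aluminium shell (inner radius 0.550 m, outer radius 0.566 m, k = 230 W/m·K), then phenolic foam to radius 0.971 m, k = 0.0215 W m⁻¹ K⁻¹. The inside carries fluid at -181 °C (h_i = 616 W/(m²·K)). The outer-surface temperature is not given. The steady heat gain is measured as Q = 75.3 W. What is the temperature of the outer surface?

Series resistances:
  R_conv,in = 1/(4πr²h) = 1/(4π·0.550²·616) = 4.271×10^-4 K/W
  R_aluminium = (1/0.550 − 1/0.566)/(4πk) = 0.05140/(4π·230) = 1.778×10^-5 K/W
  R_phenolic foam = (1/0.566 − 1/0.971)/(4πk) = 0.7369/(4π·0.0215) = 2.728 K/W
ΣR = 2.728 K/W
ΔT = Q·ΣR = 75.3 × 2.728 = 205.4 K
Heat flows inward, so T_out = T_in + ΔT = -181 + 205.4 = 24.4 °C

T_out = 24.4 °C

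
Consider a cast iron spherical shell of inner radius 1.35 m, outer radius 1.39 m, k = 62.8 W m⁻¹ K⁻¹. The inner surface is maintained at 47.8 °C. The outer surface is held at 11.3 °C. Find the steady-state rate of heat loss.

Q = 1350 kW

Q = 4πk·ΔT/(1/r₁ − 1/r₂) = 4π × 62.8 × 36.5 / (1/1.35 − 1/1.39) = 1.35×10^6 W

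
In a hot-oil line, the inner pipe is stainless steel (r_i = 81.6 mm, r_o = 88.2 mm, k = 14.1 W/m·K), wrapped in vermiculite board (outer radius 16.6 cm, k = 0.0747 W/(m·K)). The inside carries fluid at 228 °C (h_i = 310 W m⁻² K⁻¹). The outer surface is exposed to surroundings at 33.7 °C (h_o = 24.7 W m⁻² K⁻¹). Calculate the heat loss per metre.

Q' = 139 W/m

Treat each layer as a resistance in series:
  R'_conv,in = 1/(2πr h) = 1/(2π·0.0816·310) = 0.006292 m·K/W
  R'_stainless steel = ln(0.0882/0.0816)/(2πk) = 0.07778/(2π·14.1) = 8.779×10^-4 m·K/W
  R'_vermiculite board = ln(0.166/0.0882)/(2πk) = 0.6324/(2π·0.0747) = 1.347 m·K/W
  R'_conv,out = 1/(2πr h) = 1/(2π·0.166·24.7) = 0.03882 m·K/W
ΣR = 0.006292 + 8.779×10^-4 + 1.347 + 0.03882 = 1.393 m·K/W
Q' = ΔT/ΣR = (228 °C − 33.7 °C)/1.393 = 139 W/m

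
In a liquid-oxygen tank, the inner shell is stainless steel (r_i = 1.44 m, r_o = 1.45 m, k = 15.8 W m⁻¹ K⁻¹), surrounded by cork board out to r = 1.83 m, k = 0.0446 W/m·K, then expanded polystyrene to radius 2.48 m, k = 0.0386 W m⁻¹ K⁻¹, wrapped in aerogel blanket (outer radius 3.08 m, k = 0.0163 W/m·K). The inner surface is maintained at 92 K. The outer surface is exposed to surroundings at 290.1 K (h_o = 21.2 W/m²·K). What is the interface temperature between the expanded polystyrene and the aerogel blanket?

Series thermal resistances, inner to outer:
  R_stainless steel = (1/1.44 − 1/1.45)/(4πk) = 0.004789/(4π·15.8) = 2.412×10^-5 K/W
  R_cork board = (1/1.45 − 1/1.83)/(4πk) = 0.1432/(4π·0.0446) = 0.2555 K/W
  R_expanded polystyrene = (1/1.83 − 1/2.48)/(4πk) = 0.1432/(4π·0.0386) = 0.2953 K/W
  R_aerogel blanket = (1/2.48 − 1/3.08)/(4πk) = 0.07855/(4π·0.0163) = 0.3835 K/W
  R_conv,out = 1/(4πr²h) = 1/(4π·3.08²·21.2) = 3.957×10^-4 K/W
ΣR = 2.412×10^-5 + 0.2555 + 0.2953 + 0.3835 + 3.957×10^-4 = 0.9347 K/W
Q = ΔT/ΣR = (92 K − 290.1 K)/0.9347 = -211.9 W
From the inner boundary to the expanded polystyrene/aerogel blanket interface, ΣR_partial = 0.5508 K/W.
T_interface = T_in − Q·ΣR_partial = 92 K − (-211.9)(0.5508) = 208.7 K

T = 208.7 K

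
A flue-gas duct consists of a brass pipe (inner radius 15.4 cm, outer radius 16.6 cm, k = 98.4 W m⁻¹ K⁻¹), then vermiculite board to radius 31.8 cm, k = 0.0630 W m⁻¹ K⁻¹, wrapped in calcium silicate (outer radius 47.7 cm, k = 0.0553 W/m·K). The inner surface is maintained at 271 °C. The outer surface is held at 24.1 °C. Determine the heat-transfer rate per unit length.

Resistance network (inner→outer):
  R'_brass = ln(0.166/0.154)/(2πk) = 0.07504/(2π·98.4) = 1.214×10^-4 m·K/W
  R'_vermiculite board = ln(0.318/0.166)/(2πk) = 0.6501/(2π·0.0630) = 1.642 m·K/W
  R'_calcium silicate = ln(0.477/0.318)/(2πk) = 0.4055/(2π·0.0553) = 1.167 m·K/W
ΣR = 1.214×10^-4 + 1.642 + 1.167 = 2.809 m·K/W
Q' = ΔT/ΣR = (271 °C − 24.1 °C)/2.809 = 87.9 W/m

Q' = 87.9 W/m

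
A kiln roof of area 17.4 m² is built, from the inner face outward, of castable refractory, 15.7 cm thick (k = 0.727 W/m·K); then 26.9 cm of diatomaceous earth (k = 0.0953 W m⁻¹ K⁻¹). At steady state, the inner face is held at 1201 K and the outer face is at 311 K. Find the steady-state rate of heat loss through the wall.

Q = 5100 W

Series thermal resistances, inner to outer:
  R_castable refractory = L/(kA) = 0.157/(0.727·17.4) = 0.01241 K/W
  R_diatomaceous earth = L/(kA) = 0.269/(0.0953·17.4) = 0.1622 K/W
ΣR = 0.01241 + 0.1622 = 0.1746 K/W
Q = ΔT/ΣR = (1201 K − 311 K)/0.1746 = 5100 W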